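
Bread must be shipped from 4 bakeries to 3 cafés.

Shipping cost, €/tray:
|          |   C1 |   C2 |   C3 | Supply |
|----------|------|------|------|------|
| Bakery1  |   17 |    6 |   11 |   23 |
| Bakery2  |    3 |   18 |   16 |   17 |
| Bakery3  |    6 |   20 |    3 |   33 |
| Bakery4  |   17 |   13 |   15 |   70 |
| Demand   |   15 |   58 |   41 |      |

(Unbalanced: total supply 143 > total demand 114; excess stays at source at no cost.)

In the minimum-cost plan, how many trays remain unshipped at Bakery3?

An optimal plan:
  Bakery1→C2: 23 × €6 = €138
  Bakery2→C1: 15 × €3 = €45
  Bakery3→C3: 33 × €3 = €99
  Bakery4→C2: 35 × €13 = €455
  Bakery4→C3: 8 × €15 = €120
Total cost = €857.
Bakery3 ships 33 of its 33, leaving 0.

0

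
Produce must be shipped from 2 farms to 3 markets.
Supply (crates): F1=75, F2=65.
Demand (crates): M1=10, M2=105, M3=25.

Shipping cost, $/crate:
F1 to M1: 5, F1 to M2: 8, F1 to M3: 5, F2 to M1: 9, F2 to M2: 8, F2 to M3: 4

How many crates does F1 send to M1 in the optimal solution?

10

The minimum-cost plan:
  F1 to M1: 10 crates
  F1 to M2: 65 crates
  F2 to M2: 40 crates
  F2 to M3: 25 crates
Total cost = $990.
So F1→M1 carries 10 crates.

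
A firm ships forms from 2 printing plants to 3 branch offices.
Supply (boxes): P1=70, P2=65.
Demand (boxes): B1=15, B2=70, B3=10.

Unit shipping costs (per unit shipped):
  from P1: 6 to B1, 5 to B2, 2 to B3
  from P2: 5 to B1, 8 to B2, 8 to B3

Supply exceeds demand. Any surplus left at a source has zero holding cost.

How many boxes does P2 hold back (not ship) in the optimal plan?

Minimum-cost shipments:
  P1–B2: 60 × 5 = 300
  P1–B3: 10 × 2 = 20
  P2–B1: 15 × 5 = 75
  P2–B2: 10 × 8 = 80
Total cost = 475.
P2 ships 25 of its 65, leaving 40.

40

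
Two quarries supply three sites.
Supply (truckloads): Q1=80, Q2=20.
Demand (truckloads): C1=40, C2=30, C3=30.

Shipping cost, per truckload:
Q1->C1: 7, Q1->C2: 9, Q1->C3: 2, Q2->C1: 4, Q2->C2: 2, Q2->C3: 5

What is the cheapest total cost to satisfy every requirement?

A cheapest plan:
  Q1 to C1: 40 × 7 = 280
  Q1 to C2: 10 × 9 = 90
  Q1 to C3: 30 × 2 = 60
  Q2 to C2: 20 × 2 = 40
Total = 280 + 90 + 60 + 40 = 470.

470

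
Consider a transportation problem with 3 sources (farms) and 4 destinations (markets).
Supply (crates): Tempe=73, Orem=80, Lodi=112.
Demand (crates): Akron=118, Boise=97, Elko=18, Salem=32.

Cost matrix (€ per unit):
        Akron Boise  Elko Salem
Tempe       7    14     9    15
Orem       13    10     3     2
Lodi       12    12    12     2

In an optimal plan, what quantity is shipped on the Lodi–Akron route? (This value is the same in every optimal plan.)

Solving gives:
  Tempe→Akron: 73 × €7 = €511
  Orem→Boise: 62 × €10 = €620
  Orem→Elko: 18 × €3 = €54
  Lodi→Akron: 45 × €12 = €540
  Lodi→Boise: 35 × €12 = €420
  Lodi→Salem: 32 × €2 = €64
Total cost = €2209.
So Lodi→Akron carries 45 crates.

45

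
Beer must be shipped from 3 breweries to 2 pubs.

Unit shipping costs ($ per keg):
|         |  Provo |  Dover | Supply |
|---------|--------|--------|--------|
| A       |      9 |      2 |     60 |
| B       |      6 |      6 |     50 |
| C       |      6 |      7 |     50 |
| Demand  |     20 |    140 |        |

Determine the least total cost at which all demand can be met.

Optimal allocation:
  A->Dover: 60 × $2 = $120
  B->Dover: 50 × $6 = $300
  C->Provo: 20 × $6 = $120
  C->Dover: 30 × $7 = $210
Total = 120 + 300 + 120 + 210 = $750.

750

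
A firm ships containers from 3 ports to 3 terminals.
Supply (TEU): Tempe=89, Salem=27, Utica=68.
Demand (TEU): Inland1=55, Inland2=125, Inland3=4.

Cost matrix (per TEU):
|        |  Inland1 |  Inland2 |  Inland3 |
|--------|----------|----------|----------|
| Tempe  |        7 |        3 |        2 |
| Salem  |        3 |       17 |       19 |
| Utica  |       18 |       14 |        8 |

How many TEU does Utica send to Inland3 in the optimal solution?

4

The minimum-cost plan:
  Tempe→Inland2: 89 TEU
  Salem→Inland1: 27 TEU
  Utica→Inland1: 28 TEU
  Utica→Inland2: 36 TEU
  Utica→Inland3: 4 TEU
Total cost = 1388.
So Utica→Inland3 carries 4 TEU.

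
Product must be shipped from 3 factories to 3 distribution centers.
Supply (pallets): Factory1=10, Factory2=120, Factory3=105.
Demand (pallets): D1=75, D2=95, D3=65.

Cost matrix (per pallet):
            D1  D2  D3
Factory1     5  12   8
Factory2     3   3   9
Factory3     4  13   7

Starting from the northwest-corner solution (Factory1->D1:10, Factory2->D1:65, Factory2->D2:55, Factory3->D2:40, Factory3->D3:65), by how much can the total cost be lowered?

360

Current plan cost = 10·5 + 65·3 + 55·3 + 40·13 + 65·7 = 1385.
Optimal plan:
  Factory1->D3: 10 × 8 = 80
  Factory2->D1: 25 × 3 = 75
  Factory2->D2: 95 × 3 = 285
  Factory3->D1: 50 × 4 = 200
  Factory3->D3: 55 × 7 = 385
Optimal cost = 1025.
Saving = 1385 − 1025 = 360.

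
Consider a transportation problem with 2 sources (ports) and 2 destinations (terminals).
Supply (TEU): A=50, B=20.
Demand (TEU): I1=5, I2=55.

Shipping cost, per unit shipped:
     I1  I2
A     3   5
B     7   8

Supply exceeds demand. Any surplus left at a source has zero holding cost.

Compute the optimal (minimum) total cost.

Optimal allocation:
  A–I1: 5 × 3 = 15
  A–I2: 45 × 5 = 225
  B–I2: 10 × 8 = 80
Total = 15 + 225 + 80 = 320.
(Supply check: A ships 50; B ships 10.)

320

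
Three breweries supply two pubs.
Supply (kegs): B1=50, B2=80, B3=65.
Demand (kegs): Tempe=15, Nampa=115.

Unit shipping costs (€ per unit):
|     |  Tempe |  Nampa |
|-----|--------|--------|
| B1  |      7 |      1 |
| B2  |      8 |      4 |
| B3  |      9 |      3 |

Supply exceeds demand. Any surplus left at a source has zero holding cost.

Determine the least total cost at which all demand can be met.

One minimum-cost allocation:
  B1->Nampa: 50 kegs
  B2->Tempe: 15 kegs
  B3->Nampa: 65 kegs
Total cost = €365.

365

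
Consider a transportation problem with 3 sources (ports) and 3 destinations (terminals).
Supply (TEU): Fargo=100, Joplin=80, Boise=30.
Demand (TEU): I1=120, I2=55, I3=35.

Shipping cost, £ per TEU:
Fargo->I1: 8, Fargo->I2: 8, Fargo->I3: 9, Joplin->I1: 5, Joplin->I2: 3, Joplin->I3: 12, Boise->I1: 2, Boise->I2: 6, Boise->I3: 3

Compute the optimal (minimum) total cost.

1185

A cheapest plan:
  Fargo–I1: 65 × £8 = £520
  Fargo–I3: 35 × £9 = £315
  Joplin–I1: 25 × £5 = £125
  Joplin–I2: 55 × £3 = £165
  Boise–I1: 30 × £2 = £60
Total = 520 + 315 + 125 + 165 + 60 = £1185.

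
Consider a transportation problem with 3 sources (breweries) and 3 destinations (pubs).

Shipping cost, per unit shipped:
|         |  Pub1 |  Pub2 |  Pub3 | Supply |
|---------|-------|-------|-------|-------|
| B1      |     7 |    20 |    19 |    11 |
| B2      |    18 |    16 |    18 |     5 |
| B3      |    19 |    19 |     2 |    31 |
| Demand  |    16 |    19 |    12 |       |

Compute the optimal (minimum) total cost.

542

An optimal shipping plan:
  B1 to Pub1: 11 kegs
  B2 to Pub2: 5 kegs
  B3 to Pub1: 5 kegs
  B3 to Pub2: 14 kegs
  B3 to Pub3: 12 kegs
Total cost = 542.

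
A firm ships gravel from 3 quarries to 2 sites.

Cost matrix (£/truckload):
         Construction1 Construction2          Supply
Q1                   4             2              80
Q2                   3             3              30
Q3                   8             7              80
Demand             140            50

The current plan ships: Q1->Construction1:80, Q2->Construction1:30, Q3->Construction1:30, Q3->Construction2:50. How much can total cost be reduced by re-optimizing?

50

Current plan cost = 80·4 + 30·3 + 30·8 + 50·7 = £1000.
Optimal plan:
  Q1→Construction1: 30 × £4 = £120
  Q1→Construction2: 50 × £2 = £100
  Q2→Construction1: 30 × £3 = £90
  Q3→Construction1: 80 × £8 = £640
Optimal cost = £950.
Saving = 1000 − 950 = £50.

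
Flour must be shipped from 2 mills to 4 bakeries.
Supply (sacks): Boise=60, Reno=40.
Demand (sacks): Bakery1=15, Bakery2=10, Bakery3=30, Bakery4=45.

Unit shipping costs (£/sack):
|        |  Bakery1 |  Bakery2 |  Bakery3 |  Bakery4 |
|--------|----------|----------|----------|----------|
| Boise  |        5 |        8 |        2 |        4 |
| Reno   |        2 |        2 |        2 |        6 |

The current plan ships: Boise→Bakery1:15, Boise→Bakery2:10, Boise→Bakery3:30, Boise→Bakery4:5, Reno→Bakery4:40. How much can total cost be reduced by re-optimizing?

185

Current plan cost = 15·5 + 10·8 + 30·2 + 5·4 + 40·6 = £475.
Optimal plan:
  Boise–Bakery3: 15 × £2 = £30
  Boise–Bakery4: 45 × £4 = £180
  Reno–Bakery1: 15 × £2 = £30
  Reno–Bakery2: 10 × £2 = £20
  Reno–Bakery3: 15 × £2 = £30
Optimal cost = £290.
Saving = 475 − 290 = £185.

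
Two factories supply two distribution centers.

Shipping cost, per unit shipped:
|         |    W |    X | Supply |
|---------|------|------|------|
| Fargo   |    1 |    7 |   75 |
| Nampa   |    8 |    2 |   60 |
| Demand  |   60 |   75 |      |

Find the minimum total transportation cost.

285

One minimum-cost allocation:
  Fargo–W: 60 × 1 = 60
  Fargo–X: 15 × 7 = 105
  Nampa–X: 60 × 2 = 120
Total = 60 + 105 + 120 = 285.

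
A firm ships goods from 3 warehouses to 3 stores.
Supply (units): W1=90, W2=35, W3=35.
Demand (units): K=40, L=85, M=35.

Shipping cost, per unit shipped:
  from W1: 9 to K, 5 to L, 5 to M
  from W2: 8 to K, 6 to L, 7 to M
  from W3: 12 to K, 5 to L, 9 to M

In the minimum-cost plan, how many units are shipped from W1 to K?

Optimal shipments:
  W1->K: 5 units
  W1->L: 50 units
  W1->M: 35 units
  W2->K: 35 units
  W3->L: 35 units
Total cost = 925.
So W1→K carries 5 units.

5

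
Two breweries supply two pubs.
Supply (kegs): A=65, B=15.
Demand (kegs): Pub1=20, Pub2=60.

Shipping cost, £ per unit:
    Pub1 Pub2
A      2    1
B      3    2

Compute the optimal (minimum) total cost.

An optimal shipping plan:
  A–Pub1: 5 × £2 = £10
  A–Pub2: 60 × £1 = £60
  B–Pub1: 15 × £3 = £45
Total = 10 + 60 + 45 = £115.

115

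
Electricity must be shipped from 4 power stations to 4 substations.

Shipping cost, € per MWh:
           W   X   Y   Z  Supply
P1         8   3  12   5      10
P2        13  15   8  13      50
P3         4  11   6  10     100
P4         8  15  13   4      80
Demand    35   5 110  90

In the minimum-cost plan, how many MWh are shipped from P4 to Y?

0

The minimum-cost plan:
  P1→X: 5 × €3 = €15
  P1→Z: 5 × €5 = €25
  P2→Y: 50 × €8 = €400
  P3→W: 35 × €4 = €140
  P3→Y: 60 × €6 = €360
  P3→Z: 5 × €10 = €50
  P4→Z: 80 × €4 = €320
Total cost = €1310.
The route P4→Y is not used.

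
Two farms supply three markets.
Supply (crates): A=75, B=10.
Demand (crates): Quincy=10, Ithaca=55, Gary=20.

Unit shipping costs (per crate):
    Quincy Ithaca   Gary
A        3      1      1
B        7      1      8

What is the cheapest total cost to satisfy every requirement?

105

Optimal allocation:
  A->Quincy: 10 × 3 = 30
  A->Ithaca: 45 × 1 = 45
  A->Gary: 20 × 1 = 20
  B->Ithaca: 10 × 1 = 10
Total = 30 + 45 + 20 + 10 = 105.
(Supply check: A ships 75; B ships 10.)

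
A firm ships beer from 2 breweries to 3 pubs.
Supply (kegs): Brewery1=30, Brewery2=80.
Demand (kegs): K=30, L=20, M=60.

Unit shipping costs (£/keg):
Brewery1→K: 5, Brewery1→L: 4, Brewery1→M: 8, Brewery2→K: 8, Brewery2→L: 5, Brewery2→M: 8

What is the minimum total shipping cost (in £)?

730

One minimum-cost allocation:
  Brewery1->K: 30 × £5 = £150
  Brewery2->L: 20 × £5 = £100
  Brewery2->M: 60 × £8 = £480
Total = 150 + 100 + 480 = £730.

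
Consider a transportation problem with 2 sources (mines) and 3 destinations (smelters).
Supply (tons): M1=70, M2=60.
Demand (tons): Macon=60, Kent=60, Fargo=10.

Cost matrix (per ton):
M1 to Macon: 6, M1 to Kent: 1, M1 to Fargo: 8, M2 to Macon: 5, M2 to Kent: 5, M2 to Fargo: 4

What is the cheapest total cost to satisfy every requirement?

410

A cheapest plan:
  M1 to Macon: 10 × 6 = 60
  M1 to Kent: 60 × 1 = 60
  M2 to Macon: 50 × 5 = 250
  M2 to Fargo: 10 × 4 = 40
Total = 60 + 60 + 250 + 40 = 410.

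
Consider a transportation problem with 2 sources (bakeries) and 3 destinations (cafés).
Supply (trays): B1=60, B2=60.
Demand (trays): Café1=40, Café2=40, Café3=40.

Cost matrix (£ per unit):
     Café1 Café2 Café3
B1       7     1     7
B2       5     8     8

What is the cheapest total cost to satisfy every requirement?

An optimal shipping plan:
  B1 to Café2: 40 × £1 = £40
  B1 to Café3: 20 × £7 = £140
  B2 to Café1: 40 × £5 = £200
  B2 to Café3: 20 × £8 = £160
Total = 40 + 140 + 200 + 160 = £540.
(Supply check: B1 ships 60; B2 ships 60.)

540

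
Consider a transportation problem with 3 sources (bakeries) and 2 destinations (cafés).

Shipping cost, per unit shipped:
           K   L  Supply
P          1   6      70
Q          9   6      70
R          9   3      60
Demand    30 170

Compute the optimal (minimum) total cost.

An optimal shipping plan:
  P->K: 30 trays
  P->L: 40 trays
  Q->L: 70 trays
  R->L: 60 trays
Total cost = 870.
(Supply check: P ships 70; Q ships 70; R ships 60.)

870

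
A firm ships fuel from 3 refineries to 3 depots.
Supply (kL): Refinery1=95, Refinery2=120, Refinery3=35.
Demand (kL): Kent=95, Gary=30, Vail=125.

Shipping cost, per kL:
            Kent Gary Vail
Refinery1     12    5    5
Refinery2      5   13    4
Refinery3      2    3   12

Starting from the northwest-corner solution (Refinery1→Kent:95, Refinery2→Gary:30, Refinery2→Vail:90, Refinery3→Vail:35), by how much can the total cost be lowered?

1225

Current plan cost = 95·12 + 30·13 + 90·4 + 35·12 = 2310.
Optimal plan:
  Refinery1->Gary: 30 × 5 = 150
  Refinery1->Vail: 65 × 5 = 325
  Refinery2->Kent: 60 × 5 = 300
  Refinery2->Vail: 60 × 4 = 240
  Refinery3->Kent: 35 × 2 = 70
Optimal cost = 1085.
Saving = 2310 − 1085 = 1225.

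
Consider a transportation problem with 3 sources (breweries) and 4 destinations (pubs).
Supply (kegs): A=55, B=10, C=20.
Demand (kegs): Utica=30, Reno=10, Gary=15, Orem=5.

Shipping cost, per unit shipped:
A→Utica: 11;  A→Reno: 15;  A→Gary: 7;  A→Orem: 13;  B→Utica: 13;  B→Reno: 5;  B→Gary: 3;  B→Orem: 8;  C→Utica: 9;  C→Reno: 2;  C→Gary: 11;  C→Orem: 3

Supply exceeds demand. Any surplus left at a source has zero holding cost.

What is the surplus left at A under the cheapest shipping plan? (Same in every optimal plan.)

An optimal plan:
  A→Utica: 25 kegs
  A→Gary: 5 kegs
  B→Gary: 10 kegs
  C→Utica: 5 kegs
  C→Reno: 10 kegs
  C→Orem: 5 kegs
Total cost = 420.
A ships 30 of its 55, leaving 25.

25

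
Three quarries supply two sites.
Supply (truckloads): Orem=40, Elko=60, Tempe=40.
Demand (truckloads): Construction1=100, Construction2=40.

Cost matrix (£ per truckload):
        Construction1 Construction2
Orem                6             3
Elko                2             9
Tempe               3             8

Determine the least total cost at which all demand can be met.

An optimal shipping plan:
  Orem to Construction2: 40 × £3 = £120
  Elko to Construction1: 60 × £2 = £120
  Tempe to Construction1: 40 × £3 = £120
Total = 120 + 120 + 120 = £360.

360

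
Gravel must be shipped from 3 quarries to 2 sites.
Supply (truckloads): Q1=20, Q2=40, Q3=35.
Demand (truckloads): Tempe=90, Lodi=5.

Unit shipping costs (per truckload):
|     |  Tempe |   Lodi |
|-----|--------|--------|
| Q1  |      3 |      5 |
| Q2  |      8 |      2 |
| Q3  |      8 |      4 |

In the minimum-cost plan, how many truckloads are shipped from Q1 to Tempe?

Optimal shipments:
  Q1 to Tempe: 20 × 3 = 60
  Q2 to Tempe: 35 × 8 = 280
  Q2 to Lodi: 5 × 2 = 10
  Q3 to Tempe: 35 × 8 = 280
Total cost = 630.
So Q1→Tempe carries 20 truckloads.

20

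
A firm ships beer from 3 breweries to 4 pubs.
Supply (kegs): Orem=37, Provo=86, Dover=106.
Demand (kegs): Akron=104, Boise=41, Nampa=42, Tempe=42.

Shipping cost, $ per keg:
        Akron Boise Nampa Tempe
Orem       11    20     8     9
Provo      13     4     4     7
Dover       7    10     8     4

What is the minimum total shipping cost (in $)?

A cheapest plan:
  Orem–Akron: 37 × $11 = $407
  Provo–Boise: 41 × $4 = $164
  Provo–Nampa: 42 × $4 = $168
  Provo–Tempe: 3 × $7 = $21
  Dover–Akron: 67 × $7 = $469
  Dover–Tempe: 39 × $4 = $156
Total = 407 + 164 + 168 + 21 + 469 + 156 = $1385.

1385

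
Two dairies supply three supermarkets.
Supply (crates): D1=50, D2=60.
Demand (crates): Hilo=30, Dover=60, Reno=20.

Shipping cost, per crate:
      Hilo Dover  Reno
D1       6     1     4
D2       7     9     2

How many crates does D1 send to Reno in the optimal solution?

The minimum-cost plan:
  D1→Dover: 50 × 1 = 50
  D2→Hilo: 30 × 7 = 210
  D2→Dover: 10 × 9 = 90
  D2→Reno: 20 × 2 = 40
Total cost = 390.
The route D1→Reno is not used.

0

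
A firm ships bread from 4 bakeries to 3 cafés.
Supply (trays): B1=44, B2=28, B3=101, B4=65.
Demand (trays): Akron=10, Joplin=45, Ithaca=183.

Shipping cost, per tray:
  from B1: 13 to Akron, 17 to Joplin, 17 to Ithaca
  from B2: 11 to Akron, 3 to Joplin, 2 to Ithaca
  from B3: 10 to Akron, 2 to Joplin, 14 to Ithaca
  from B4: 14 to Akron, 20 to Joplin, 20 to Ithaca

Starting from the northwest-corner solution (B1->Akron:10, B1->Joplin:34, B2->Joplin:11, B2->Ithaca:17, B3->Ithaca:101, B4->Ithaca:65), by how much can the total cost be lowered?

Current plan cost = 10·13 + 34·17 + 11·3 + 17·2 + 101·14 + 65·20 = 3489.
Optimal plan:
  B1 to Ithaca: 44 × 17 = 748
  B2 to Ithaca: 28 × 2 = 56
  B3 to Joplin: 45 × 2 = 90
  B3 to Ithaca: 56 × 14 = 784
  B4 to Akron: 10 × 14 = 140
  B4 to Ithaca: 55 × 20 = 1100
Optimal cost = 2918.
Saving = 3489 − 2918 = 571.

571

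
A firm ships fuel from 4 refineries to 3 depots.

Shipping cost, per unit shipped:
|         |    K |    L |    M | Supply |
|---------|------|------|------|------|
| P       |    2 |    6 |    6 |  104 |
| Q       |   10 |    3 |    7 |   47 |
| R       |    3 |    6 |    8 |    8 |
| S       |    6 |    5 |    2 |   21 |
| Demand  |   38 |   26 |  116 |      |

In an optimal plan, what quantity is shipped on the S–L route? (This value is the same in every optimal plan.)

Optimal shipments:
  P–K: 30 kL
  P–M: 74 kL
  Q–L: 26 kL
  Q–M: 21 kL
  R–K: 8 kL
  S–M: 21 kL
Total cost = 795.
The route S→L is not used.

0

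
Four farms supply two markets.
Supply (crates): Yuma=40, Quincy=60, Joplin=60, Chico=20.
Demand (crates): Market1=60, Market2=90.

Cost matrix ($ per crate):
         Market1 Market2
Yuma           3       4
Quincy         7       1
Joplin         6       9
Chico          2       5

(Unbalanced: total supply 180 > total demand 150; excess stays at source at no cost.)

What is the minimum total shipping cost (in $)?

430

One minimum-cost allocation:
  Yuma to Market1: 10 crates
  Yuma to Market2: 30 crates
  Quincy to Market2: 60 crates
  Joplin to Market1: 30 crates
  Chico to Market1: 20 crates
Total cost = $430.
(Supply check: Yuma ships 40; Quincy ships 60; Joplin ships 30; Chico ships 20.)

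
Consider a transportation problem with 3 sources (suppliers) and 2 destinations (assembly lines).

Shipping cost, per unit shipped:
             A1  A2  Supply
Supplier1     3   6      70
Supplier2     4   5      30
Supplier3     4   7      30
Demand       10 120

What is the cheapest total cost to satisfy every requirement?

750

A cheapest plan:
  Supplier1 to A1: 10 × 3 = 30
  Supplier1 to A2: 60 × 6 = 360
  Supplier2 to A2: 30 × 5 = 150
  Supplier3 to A2: 30 × 7 = 210
Total = 30 + 360 + 150 + 210 = 750.
(Supply check: Supplier1 ships 70; Supplier2 ships 30; Supplier3 ships 30.)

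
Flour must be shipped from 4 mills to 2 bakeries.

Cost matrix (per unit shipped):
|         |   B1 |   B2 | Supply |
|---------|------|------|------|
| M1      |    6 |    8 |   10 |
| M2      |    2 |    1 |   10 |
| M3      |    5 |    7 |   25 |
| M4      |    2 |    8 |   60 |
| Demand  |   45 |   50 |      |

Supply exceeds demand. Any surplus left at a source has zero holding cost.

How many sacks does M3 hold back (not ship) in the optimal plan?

Minimum-cost shipments:
  M1–B2: 10 sacks
  M2–B2: 10 sacks
  M3–B2: 25 sacks
  M4–B1: 45 sacks
  M4–B2: 5 sacks
Total cost = 395.
M3 ships 25 of its 25, leaving 0.

0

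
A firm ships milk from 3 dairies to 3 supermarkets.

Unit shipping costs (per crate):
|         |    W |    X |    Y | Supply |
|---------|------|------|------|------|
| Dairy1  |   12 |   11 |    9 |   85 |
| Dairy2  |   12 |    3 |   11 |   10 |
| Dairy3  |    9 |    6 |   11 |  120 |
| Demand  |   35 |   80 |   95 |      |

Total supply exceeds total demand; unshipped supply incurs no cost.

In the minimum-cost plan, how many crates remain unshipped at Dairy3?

Minimum-cost shipments:
  Dairy1->Y: 85 × 9 = 765
  Dairy2->X: 10 × 3 = 30
  Dairy3->W: 35 × 9 = 315
  Dairy3->X: 70 × 6 = 420
  Dairy3->Y: 10 × 11 = 110
Total cost = 1640.
Dairy3 ships 115 of its 120, leaving 5.

5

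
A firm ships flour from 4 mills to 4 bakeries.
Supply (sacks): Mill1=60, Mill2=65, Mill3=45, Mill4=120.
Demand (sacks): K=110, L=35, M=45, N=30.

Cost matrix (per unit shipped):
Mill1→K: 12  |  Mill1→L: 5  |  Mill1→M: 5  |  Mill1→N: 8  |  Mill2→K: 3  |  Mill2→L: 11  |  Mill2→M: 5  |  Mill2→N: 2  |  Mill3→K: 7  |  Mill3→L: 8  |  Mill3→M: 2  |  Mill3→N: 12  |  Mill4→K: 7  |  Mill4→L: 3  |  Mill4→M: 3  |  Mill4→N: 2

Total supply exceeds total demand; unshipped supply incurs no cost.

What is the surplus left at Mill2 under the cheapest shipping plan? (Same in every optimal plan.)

0

An optimal plan:
  Mill2–K: 65 × 3 = 195
  Mill3–M: 45 × 2 = 90
  Mill4–K: 45 × 7 = 315
  Mill4–L: 35 × 3 = 105
  Mill4–N: 30 × 2 = 60
Total cost = 765.
Mill2 ships 65 of its 65, leaving 0.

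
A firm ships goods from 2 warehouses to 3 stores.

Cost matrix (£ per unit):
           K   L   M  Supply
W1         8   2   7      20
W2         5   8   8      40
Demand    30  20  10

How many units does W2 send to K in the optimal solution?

30

Optimal shipments:
  W1–L: 20 × £2 = £40
  W2–K: 30 × £5 = £150
  W2–M: 10 × £8 = £80
Total cost = £270.
So W2→K carries 30 units.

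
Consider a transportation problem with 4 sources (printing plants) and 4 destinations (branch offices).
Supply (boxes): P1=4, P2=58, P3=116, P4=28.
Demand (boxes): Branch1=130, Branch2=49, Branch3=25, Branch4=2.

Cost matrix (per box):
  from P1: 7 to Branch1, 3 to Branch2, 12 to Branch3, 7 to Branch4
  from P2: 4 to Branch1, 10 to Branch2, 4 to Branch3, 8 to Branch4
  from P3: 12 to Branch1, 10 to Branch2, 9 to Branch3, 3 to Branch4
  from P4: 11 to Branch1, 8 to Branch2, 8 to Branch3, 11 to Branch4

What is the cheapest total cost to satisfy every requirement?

1733

One minimum-cost allocation:
  P1->Branch2: 4 × 3 = 12
  P2->Branch1: 58 × 4 = 232
  P3->Branch1: 72 × 12 = 864
  P3->Branch2: 17 × 10 = 170
  P3->Branch3: 25 × 9 = 225
  P3->Branch4: 2 × 3 = 6
  P4->Branch2: 28 × 8 = 224
Total = 12 + 232 + 864 + 170 + 225 + 6 + 224 = 1733.
(Supply check: P1 ships 4; P2 ships 58; P3 ships 116; P4 ships 28.)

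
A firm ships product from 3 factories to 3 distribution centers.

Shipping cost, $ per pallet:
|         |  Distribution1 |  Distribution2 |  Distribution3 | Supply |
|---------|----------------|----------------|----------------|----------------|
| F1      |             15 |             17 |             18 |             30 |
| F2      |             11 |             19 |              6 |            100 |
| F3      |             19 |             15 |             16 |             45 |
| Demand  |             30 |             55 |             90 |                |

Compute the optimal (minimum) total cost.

1795

One minimum-cost allocation:
  F1->Distribution1: 20 pallets
  F1->Distribution2: 10 pallets
  F2->Distribution1: 10 pallets
  F2->Distribution3: 90 pallets
  F3->Distribution2: 45 pallets
Total cost = $1795.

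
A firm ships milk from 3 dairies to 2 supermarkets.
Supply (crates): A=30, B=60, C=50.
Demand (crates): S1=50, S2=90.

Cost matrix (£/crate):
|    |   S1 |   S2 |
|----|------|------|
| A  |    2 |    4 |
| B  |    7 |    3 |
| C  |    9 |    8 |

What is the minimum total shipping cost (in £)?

660

One minimum-cost allocation:
  A–S1: 30 × £2 = £60
  B–S2: 60 × £3 = £180
  C–S1: 20 × £9 = £180
  C–S2: 30 × £8 = £240
Total = 60 + 180 + 180 + 240 = £660.
(Supply check: A ships 30; B ships 60; C ships 50.)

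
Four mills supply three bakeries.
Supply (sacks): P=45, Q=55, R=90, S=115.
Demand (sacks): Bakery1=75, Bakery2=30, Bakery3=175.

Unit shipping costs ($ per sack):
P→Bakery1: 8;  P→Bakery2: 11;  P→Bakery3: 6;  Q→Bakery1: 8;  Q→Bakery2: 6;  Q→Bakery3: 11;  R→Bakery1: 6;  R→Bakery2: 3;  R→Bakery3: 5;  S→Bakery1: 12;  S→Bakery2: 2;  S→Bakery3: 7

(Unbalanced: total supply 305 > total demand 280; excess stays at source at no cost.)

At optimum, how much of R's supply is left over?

0

An optimal plan:
  P to Bakery3: 45 × $6 = $270
  Q to Bakery1: 55 × $8 = $440
  R to Bakery1: 20 × $6 = $120
  R to Bakery3: 70 × $5 = $350
  S to Bakery2: 30 × $2 = $60
  S to Bakery3: 60 × $7 = $420
Total cost = $1660.
R ships 90 of its 90, leaving 0.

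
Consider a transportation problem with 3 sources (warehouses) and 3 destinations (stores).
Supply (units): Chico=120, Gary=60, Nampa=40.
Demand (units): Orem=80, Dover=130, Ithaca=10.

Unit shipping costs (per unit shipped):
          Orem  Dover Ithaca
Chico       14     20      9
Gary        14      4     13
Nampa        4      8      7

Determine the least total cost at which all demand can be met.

Optimal allocation:
  Chico–Orem: 80 × 14 = 1120
  Chico–Dover: 30 × 20 = 600
  Chico–Ithaca: 10 × 9 = 90
  Gary–Dover: 60 × 4 = 240
  Nampa–Dover: 40 × 8 = 320
Total = 1120 + 600 + 90 + 240 + 320 = 2370.

2370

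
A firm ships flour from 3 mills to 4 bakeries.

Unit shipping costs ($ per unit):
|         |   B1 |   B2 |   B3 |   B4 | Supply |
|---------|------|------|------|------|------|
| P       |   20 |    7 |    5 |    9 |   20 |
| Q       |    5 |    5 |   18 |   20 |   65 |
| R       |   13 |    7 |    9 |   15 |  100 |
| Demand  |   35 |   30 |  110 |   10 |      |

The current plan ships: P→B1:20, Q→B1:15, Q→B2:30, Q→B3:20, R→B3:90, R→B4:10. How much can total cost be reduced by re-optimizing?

Current plan cost = 20·20 + 15·5 + 30·5 + 20·18 + 90·9 + 10·15 = $1945.
Optimal plan:
  P–B3: 10 × $5 = $50
  P–B4: 10 × $9 = $90
  Q–B1: 35 × $5 = $175
  Q–B2: 30 × $5 = $150
  R–B3: 100 × $9 = $900
Optimal cost = $1365.
Saving = 1945 − 1365 = $580.

580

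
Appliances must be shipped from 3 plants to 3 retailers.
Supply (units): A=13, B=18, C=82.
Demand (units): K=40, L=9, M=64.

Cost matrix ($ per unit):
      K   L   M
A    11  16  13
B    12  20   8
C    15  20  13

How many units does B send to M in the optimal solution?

Optimal shipments:
  A->K: 4 × $11 = $44
  A->L: 9 × $16 = $144
  B->M: 18 × $8 = $144
  C->K: 36 × $15 = $540
  C->M: 46 × $13 = $598
Total cost = $1470.
So B→M carries 18 units.

18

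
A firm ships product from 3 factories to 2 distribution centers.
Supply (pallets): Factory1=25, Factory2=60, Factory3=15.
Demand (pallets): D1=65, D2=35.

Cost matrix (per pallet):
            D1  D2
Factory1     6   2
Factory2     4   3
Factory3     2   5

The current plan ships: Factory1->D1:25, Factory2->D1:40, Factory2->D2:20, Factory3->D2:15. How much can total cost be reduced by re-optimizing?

Current plan cost = 25·6 + 40·4 + 20·3 + 15·5 = 445.
Optimal plan:
  Factory1→D2: 25 × 2 = 50
  Factory2→D1: 50 × 4 = 200
  Factory2→D2: 10 × 3 = 30
  Factory3→D1: 15 × 2 = 30
Optimal cost = 310.
Saving = 445 − 310 = 135.

135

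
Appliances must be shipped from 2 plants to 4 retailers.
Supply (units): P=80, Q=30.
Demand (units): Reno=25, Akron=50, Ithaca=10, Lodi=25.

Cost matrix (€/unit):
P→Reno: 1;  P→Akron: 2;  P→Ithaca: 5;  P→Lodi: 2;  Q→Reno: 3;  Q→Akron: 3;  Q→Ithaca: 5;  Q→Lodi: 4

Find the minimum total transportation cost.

245

One minimum-cost allocation:
  P–Reno: 25 × €1 = €25
  P–Akron: 30 × €2 = €60
  P–Lodi: 25 × €2 = €50
  Q–Akron: 20 × €3 = €60
  Q–Ithaca: 10 × €5 = €50
Total = 25 + 60 + 50 + 60 + 50 = €245.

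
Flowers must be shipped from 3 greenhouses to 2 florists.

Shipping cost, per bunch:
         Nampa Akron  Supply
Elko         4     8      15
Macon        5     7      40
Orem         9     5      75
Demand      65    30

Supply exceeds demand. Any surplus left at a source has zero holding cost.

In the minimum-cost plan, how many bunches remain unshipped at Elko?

An optimal plan:
  Elko–Nampa: 15 × 4 = 60
  Macon–Nampa: 40 × 5 = 200
  Orem–Nampa: 10 × 9 = 90
  Orem–Akron: 30 × 5 = 150
Total cost = 500.
Elko ships 15 of its 15, leaving 0.

0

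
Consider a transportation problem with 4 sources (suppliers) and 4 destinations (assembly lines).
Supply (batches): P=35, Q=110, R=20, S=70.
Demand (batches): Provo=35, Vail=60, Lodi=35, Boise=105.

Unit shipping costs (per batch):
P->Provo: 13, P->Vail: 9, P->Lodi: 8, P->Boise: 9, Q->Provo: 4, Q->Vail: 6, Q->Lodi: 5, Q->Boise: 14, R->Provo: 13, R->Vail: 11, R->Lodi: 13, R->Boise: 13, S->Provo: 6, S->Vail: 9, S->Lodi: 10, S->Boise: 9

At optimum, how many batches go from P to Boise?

Solving gives:
  P->Boise: 35 batches
  Q->Provo: 35 batches
  Q->Vail: 40 batches
  Q->Lodi: 35 batches
  R->Vail: 20 batches
  S->Boise: 70 batches
Total cost = 1720.
So P→Boise carries 35 batches.

35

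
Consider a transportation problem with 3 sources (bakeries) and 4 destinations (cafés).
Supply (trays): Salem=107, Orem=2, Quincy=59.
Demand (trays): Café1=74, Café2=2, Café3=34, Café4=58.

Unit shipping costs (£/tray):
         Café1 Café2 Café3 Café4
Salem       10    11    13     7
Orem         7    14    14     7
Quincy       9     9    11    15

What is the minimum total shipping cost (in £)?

One minimum-cost allocation:
  Salem to Café1: 49 × £10 = £490
  Salem to Café4: 58 × £7 = £406
  Orem to Café1: 2 × £7 = £14
  Quincy to Café1: 23 × £9 = £207
  Quincy to Café2: 2 × £9 = £18
  Quincy to Café3: 34 × £11 = £374
Total = 490 + 406 + 14 + 207 + 18 + 374 = £1509.

1509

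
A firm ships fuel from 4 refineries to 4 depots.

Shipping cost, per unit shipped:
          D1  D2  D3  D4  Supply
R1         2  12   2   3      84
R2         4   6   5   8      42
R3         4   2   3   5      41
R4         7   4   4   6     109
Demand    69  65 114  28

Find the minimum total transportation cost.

An optimal shipping plan:
  R1 to D1: 27 × 2 = 54
  R1 to D3: 29 × 2 = 58
  R1 to D4: 28 × 3 = 84
  R2 to D1: 42 × 4 = 168
  R3 to D2: 41 × 2 = 82
  R4 to D2: 24 × 4 = 96
  R4 to D3: 85 × 4 = 340
Total = 54 + 58 + 84 + 168 + 82 + 96 + 340 = 882.
(Supply check: R1 ships 84; R2 ships 42; R3 ships 41; R4 ships 109.)

882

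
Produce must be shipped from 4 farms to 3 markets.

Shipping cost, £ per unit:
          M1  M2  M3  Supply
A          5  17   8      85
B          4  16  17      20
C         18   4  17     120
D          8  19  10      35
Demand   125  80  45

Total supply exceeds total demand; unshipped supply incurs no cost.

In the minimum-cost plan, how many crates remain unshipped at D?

An optimal plan:
  A to M1: 85 × £5 = £425
  B to M1: 20 × £4 = £80
  C to M2: 80 × £4 = £320
  C to M3: 30 × £17 = £510
  D to M1: 20 × £8 = £160
  D to M3: 15 × £10 = £150
Total cost = £1645.
D ships 35 of its 35, leaving 0.

0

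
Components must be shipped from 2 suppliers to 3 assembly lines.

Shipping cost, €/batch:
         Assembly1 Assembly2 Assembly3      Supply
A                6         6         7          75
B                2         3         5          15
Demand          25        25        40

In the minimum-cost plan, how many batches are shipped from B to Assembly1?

15

Optimal shipments:
  A->Assembly1: 10 × €6 = €60
  A->Assembly2: 25 × €6 = €150
  A->Assembly3: 40 × €7 = €280
  B->Assembly1: 15 × €2 = €30
Total cost = €520.
So B→Assembly1 carries 15 batches.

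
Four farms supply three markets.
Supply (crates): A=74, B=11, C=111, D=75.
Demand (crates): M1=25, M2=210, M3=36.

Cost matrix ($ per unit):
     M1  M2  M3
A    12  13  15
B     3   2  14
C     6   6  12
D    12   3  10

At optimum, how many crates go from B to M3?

Solving gives:
  A to M1: 25 × $12 = $300
  A to M2: 13 × $13 = $169
  A to M3: 36 × $15 = $540
  B to M2: 11 × $2 = $22
  C to M2: 111 × $6 = $666
  D to M2: 75 × $3 = $225
Total cost = $1922.
The route B→M3 is not used.

0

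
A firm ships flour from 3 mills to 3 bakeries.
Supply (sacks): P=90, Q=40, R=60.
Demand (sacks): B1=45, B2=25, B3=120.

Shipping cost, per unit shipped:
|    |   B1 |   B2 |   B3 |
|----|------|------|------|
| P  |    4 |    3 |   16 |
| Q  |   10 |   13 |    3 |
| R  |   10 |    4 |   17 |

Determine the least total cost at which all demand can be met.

1715

An optimal shipping plan:
  P->B1: 45 × 4 = 180
  P->B3: 45 × 16 = 720
  Q->B3: 40 × 3 = 120
  R->B2: 25 × 4 = 100
  R->B3: 35 × 17 = 595
Total = 180 + 720 + 120 + 100 + 595 = 1715.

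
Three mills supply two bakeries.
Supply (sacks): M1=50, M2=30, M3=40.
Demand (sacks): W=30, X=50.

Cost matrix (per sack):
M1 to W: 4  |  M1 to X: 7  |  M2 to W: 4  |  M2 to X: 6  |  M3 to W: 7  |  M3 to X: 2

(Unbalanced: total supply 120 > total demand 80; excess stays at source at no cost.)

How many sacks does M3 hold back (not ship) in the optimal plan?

0

An optimal plan:
  M1->W: 10 × 4 = 40
  M2->W: 20 × 4 = 80
  M2->X: 10 × 6 = 60
  M3->X: 40 × 2 = 80
Total cost = 260.
M3 ships 40 of its 40, leaving 0.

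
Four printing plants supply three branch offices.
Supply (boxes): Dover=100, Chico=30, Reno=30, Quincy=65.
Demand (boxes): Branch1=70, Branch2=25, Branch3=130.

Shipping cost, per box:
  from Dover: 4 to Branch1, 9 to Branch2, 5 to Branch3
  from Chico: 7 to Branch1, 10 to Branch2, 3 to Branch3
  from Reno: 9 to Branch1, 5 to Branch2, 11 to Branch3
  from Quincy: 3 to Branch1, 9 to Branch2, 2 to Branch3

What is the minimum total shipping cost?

825

A cheapest plan:
  Dover->Branch1: 65 × 4 = 260
  Dover->Branch3: 35 × 5 = 175
  Chico->Branch3: 30 × 3 = 90
  Reno->Branch1: 5 × 9 = 45
  Reno->Branch2: 25 × 5 = 125
  Quincy->Branch3: 65 × 2 = 130
Total = 260 + 175 + 90 + 45 + 125 + 130 = 825.
(Supply check: Dover ships 100; Chico ships 30; Reno ships 30; Quincy ships 65.)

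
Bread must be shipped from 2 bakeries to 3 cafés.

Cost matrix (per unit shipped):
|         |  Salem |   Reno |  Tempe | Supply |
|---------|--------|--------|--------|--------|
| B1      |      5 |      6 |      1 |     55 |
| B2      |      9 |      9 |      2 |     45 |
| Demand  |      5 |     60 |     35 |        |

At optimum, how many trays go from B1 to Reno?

Solving gives:
  B1–Salem: 5 × 5 = 25
  B1–Reno: 50 × 6 = 300
  B2–Reno: 10 × 9 = 90
  B2–Tempe: 35 × 2 = 70
Total cost = 485.
So B1→Reno carries 50 trays.

50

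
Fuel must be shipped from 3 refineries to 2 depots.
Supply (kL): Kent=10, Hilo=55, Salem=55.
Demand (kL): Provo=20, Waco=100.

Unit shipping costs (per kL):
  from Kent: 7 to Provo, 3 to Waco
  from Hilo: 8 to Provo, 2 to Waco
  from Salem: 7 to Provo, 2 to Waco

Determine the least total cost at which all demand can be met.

One minimum-cost allocation:
  Kent->Provo: 10 × 7 = 70
  Hilo->Waco: 55 × 2 = 110
  Salem->Provo: 10 × 7 = 70
  Salem->Waco: 45 × 2 = 90
Total = 70 + 110 + 70 + 90 = 340.
(Supply check: Kent ships 10; Hilo ships 55; Salem ships 55.)

340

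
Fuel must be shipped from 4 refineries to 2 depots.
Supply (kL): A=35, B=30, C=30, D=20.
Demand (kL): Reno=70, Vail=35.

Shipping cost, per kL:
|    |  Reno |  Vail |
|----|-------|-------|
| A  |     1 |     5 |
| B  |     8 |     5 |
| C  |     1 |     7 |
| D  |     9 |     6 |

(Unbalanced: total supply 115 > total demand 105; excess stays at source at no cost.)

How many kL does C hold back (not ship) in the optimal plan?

Minimum-cost shipments:
  A→Reno: 35 × 1 = 35
  B→Reno: 5 × 8 = 40
  B→Vail: 25 × 5 = 125
  C→Reno: 30 × 1 = 30
  D→Vail: 10 × 6 = 60
Total cost = 290.
C ships 30 of its 30, leaving 0.

0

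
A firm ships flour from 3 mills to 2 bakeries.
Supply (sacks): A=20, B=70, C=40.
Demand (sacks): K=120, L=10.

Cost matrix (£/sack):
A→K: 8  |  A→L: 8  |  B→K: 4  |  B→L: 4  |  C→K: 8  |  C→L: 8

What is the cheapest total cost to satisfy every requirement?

760

One minimum-cost allocation:
  A→K: 10 × £8 = £80
  A→L: 10 × £8 = £80
  B→K: 70 × £4 = £280
  C→K: 40 × £8 = £320
Total = 80 + 80 + 280 + 320 = £760.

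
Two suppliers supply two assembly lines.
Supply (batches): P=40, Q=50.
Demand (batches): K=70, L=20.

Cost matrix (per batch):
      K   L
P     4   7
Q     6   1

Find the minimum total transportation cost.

360

An optimal shipping plan:
  P–K: 40 × 4 = 160
  Q–K: 30 × 6 = 180
  Q–L: 20 × 1 = 20
Total = 160 + 180 + 20 = 360.
(Supply check: P ships 40; Q ships 50.)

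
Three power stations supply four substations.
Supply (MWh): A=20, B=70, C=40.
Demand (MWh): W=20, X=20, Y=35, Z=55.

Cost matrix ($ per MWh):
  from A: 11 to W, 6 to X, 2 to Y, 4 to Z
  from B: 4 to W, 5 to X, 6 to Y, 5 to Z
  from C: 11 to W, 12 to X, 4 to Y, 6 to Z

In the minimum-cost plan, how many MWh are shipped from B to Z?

Optimal shipments:
  A→Z: 20 × $4 = $80
  B→W: 20 × $4 = $80
  B→X: 20 × $5 = $100
  B→Z: 30 × $5 = $150
  C→Y: 35 × $4 = $140
  C→Z: 5 × $6 = $30
Total cost = $580.
So B→Z carries 30 MWh.

30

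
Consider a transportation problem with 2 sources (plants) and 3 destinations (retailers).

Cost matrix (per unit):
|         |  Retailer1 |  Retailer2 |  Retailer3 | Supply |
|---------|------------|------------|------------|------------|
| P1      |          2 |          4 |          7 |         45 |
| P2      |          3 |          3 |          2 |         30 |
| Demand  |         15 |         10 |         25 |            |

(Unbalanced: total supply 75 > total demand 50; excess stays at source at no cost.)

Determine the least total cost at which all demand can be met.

One minimum-cost allocation:
  P1->Retailer1: 15 × 2 = 30
  P1->Retailer2: 5 × 4 = 20
  P2->Retailer2: 5 × 3 = 15
  P2->Retailer3: 25 × 2 = 50
Total = 30 + 20 + 15 + 50 = 115.

115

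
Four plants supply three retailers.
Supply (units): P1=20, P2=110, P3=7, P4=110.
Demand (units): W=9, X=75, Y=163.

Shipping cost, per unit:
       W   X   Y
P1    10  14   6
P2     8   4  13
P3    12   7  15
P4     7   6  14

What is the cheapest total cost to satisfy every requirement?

2457

An optimal shipping plan:
  P1→Y: 20 × 6 = 120
  P2→X: 75 × 4 = 300
  P2→Y: 35 × 13 = 455
  P3→Y: 7 × 15 = 105
  P4→W: 9 × 7 = 63
  P4→Y: 101 × 14 = 1414
Total = 120 + 300 + 455 + 105 + 63 + 1414 = 2457.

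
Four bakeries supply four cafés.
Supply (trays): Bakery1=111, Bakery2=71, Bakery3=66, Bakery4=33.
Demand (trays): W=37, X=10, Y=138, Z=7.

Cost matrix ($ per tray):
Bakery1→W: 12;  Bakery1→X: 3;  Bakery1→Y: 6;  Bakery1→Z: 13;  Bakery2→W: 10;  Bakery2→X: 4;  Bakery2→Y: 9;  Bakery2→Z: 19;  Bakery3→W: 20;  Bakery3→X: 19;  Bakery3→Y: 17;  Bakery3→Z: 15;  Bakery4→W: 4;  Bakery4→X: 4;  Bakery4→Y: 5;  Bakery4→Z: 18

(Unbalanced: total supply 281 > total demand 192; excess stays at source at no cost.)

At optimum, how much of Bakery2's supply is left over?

30

Minimum-cost shipments:
  Bakery1→Y: 111 × $6 = $666
  Bakery2→W: 4 × $10 = $40
  Bakery2→X: 10 × $4 = $40
  Bakery2→Y: 27 × $9 = $243
  Bakery3→Z: 7 × $15 = $105
  Bakery4→W: 33 × $4 = $132
Total cost = $1226.
Bakery2 ships 41 of its 71, leaving 30.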